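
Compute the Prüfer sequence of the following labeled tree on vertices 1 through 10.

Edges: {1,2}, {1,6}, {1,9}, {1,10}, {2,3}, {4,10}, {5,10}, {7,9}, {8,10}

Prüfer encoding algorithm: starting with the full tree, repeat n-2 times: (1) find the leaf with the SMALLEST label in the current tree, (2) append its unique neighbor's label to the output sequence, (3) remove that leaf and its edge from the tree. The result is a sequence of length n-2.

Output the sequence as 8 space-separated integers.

Step 1: leaves = {3,4,5,6,7,8}. Remove smallest leaf 3, emit neighbor 2.
Step 2: leaves = {2,4,5,6,7,8}. Remove smallest leaf 2, emit neighbor 1.
Step 3: leaves = {4,5,6,7,8}. Remove smallest leaf 4, emit neighbor 10.
Step 4: leaves = {5,6,7,8}. Remove smallest leaf 5, emit neighbor 10.
Step 5: leaves = {6,7,8}. Remove smallest leaf 6, emit neighbor 1.
Step 6: leaves = {7,8}. Remove smallest leaf 7, emit neighbor 9.
Step 7: leaves = {8,9}. Remove smallest leaf 8, emit neighbor 10.
Step 8: leaves = {9,10}. Remove smallest leaf 9, emit neighbor 1.
Done: 2 vertices remain (1, 10). Sequence = [2 1 10 10 1 9 10 1]

Answer: 2 1 10 10 1 9 10 1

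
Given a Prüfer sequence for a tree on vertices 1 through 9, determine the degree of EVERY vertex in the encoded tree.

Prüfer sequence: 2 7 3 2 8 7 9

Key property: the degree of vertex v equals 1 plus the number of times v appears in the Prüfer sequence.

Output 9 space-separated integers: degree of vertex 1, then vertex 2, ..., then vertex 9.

p_1 = 2: count[2] becomes 1
p_2 = 7: count[7] becomes 1
p_3 = 3: count[3] becomes 1
p_4 = 2: count[2] becomes 2
p_5 = 8: count[8] becomes 1
p_6 = 7: count[7] becomes 2
p_7 = 9: count[9] becomes 1
Degrees (1 + count): deg[1]=1+0=1, deg[2]=1+2=3, deg[3]=1+1=2, deg[4]=1+0=1, deg[5]=1+0=1, deg[6]=1+0=1, deg[7]=1+2=3, deg[8]=1+1=2, deg[9]=1+1=2

Answer: 1 3 2 1 1 1 3 2 2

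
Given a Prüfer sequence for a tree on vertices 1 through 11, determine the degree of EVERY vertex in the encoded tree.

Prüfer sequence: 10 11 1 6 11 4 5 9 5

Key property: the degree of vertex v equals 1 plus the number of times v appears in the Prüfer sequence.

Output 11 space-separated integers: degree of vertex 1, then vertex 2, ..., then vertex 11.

p_1 = 10: count[10] becomes 1
p_2 = 11: count[11] becomes 1
p_3 = 1: count[1] becomes 1
p_4 = 6: count[6] becomes 1
p_5 = 11: count[11] becomes 2
p_6 = 4: count[4] becomes 1
p_7 = 5: count[5] becomes 1
p_8 = 9: count[9] becomes 1
p_9 = 5: count[5] becomes 2
Degrees (1 + count): deg[1]=1+1=2, deg[2]=1+0=1, deg[3]=1+0=1, deg[4]=1+1=2, deg[5]=1+2=3, deg[6]=1+1=2, deg[7]=1+0=1, deg[8]=1+0=1, deg[9]=1+1=2, deg[10]=1+1=2, deg[11]=1+2=3

Answer: 2 1 1 2 3 2 1 1 2 2 3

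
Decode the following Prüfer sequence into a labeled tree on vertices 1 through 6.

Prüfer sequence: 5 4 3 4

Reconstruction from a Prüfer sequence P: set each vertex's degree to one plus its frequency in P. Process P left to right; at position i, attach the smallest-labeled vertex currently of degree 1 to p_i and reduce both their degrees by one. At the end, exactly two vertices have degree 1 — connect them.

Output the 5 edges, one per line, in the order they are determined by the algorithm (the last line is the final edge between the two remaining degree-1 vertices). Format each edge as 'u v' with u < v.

Initial degrees: {1:1, 2:1, 3:2, 4:3, 5:2, 6:1}
Step 1: smallest deg-1 vertex = 1, p_1 = 5. Add edge {1,5}. Now deg[1]=0, deg[5]=1.
Step 2: smallest deg-1 vertex = 2, p_2 = 4. Add edge {2,4}. Now deg[2]=0, deg[4]=2.
Step 3: smallest deg-1 vertex = 5, p_3 = 3. Add edge {3,5}. Now deg[5]=0, deg[3]=1.
Step 4: smallest deg-1 vertex = 3, p_4 = 4. Add edge {3,4}. Now deg[3]=0, deg[4]=1.
Final: two remaining deg-1 vertices are 4, 6. Add edge {4,6}.

Answer: 1 5
2 4
3 5
3 4
4 6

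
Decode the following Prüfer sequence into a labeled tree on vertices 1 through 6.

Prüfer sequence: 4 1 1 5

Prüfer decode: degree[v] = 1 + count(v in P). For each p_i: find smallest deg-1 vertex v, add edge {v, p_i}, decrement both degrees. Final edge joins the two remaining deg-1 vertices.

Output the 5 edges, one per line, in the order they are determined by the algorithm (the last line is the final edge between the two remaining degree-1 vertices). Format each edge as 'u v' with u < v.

Answer: 2 4
1 3
1 4
1 5
5 6

Derivation:
Initial degrees: {1:3, 2:1, 3:1, 4:2, 5:2, 6:1}
Step 1: smallest deg-1 vertex = 2, p_1 = 4. Add edge {2,4}. Now deg[2]=0, deg[4]=1.
Step 2: smallest deg-1 vertex = 3, p_2 = 1. Add edge {1,3}. Now deg[3]=0, deg[1]=2.
Step 3: smallest deg-1 vertex = 4, p_3 = 1. Add edge {1,4}. Now deg[4]=0, deg[1]=1.
Step 4: smallest deg-1 vertex = 1, p_4 = 5. Add edge {1,5}. Now deg[1]=0, deg[5]=1.
Final: two remaining deg-1 vertices are 5, 6. Add edge {5,6}.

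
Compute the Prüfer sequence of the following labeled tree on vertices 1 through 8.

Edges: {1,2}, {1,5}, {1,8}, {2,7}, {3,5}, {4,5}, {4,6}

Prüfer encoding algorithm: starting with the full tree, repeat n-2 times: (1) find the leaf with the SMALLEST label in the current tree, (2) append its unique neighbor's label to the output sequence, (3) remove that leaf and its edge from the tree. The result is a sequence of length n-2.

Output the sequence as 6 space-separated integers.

Answer: 5 4 5 1 2 1

Derivation:
Step 1: leaves = {3,6,7,8}. Remove smallest leaf 3, emit neighbor 5.
Step 2: leaves = {6,7,8}. Remove smallest leaf 6, emit neighbor 4.
Step 3: leaves = {4,7,8}. Remove smallest leaf 4, emit neighbor 5.
Step 4: leaves = {5,7,8}. Remove smallest leaf 5, emit neighbor 1.
Step 5: leaves = {7,8}. Remove smallest leaf 7, emit neighbor 2.
Step 6: leaves = {2,8}. Remove smallest leaf 2, emit neighbor 1.
Done: 2 vertices remain (1, 8). Sequence = [5 4 5 1 2 1]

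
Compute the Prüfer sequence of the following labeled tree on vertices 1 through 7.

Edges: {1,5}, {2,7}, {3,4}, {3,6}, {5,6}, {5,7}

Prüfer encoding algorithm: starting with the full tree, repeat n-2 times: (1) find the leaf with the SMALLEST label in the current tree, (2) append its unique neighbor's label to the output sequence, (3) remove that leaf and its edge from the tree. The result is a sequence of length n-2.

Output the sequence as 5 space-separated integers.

Step 1: leaves = {1,2,4}. Remove smallest leaf 1, emit neighbor 5.
Step 2: leaves = {2,4}. Remove smallest leaf 2, emit neighbor 7.
Step 3: leaves = {4,7}. Remove smallest leaf 4, emit neighbor 3.
Step 4: leaves = {3,7}. Remove smallest leaf 3, emit neighbor 6.
Step 5: leaves = {6,7}. Remove smallest leaf 6, emit neighbor 5.
Done: 2 vertices remain (5, 7). Sequence = [5 7 3 6 5]

Answer: 5 7 3 6 5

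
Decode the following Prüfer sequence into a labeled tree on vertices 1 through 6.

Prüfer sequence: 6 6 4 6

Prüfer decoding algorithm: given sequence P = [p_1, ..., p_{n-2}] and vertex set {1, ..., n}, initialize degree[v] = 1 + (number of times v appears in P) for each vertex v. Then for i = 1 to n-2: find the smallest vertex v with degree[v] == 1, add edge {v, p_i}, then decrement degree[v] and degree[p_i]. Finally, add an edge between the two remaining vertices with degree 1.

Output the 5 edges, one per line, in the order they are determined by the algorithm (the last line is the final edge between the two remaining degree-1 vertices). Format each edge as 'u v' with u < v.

Initial degrees: {1:1, 2:1, 3:1, 4:2, 5:1, 6:4}
Step 1: smallest deg-1 vertex = 1, p_1 = 6. Add edge {1,6}. Now deg[1]=0, deg[6]=3.
Step 2: smallest deg-1 vertex = 2, p_2 = 6. Add edge {2,6}. Now deg[2]=0, deg[6]=2.
Step 3: smallest deg-1 vertex = 3, p_3 = 4. Add edge {3,4}. Now deg[3]=0, deg[4]=1.
Step 4: smallest deg-1 vertex = 4, p_4 = 6. Add edge {4,6}. Now deg[4]=0, deg[6]=1.
Final: two remaining deg-1 vertices are 5, 6. Add edge {5,6}.

Answer: 1 6
2 6
3 4
4 6
5 6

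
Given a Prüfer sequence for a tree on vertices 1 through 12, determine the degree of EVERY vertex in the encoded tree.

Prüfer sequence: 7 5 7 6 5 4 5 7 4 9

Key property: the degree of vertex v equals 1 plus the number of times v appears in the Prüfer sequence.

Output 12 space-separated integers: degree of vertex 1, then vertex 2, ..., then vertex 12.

Answer: 1 1 1 3 4 2 4 1 2 1 1 1

Derivation:
p_1 = 7: count[7] becomes 1
p_2 = 5: count[5] becomes 1
p_3 = 7: count[7] becomes 2
p_4 = 6: count[6] becomes 1
p_5 = 5: count[5] becomes 2
p_6 = 4: count[4] becomes 1
p_7 = 5: count[5] becomes 3
p_8 = 7: count[7] becomes 3
p_9 = 4: count[4] becomes 2
p_10 = 9: count[9] becomes 1
Degrees (1 + count): deg[1]=1+0=1, deg[2]=1+0=1, deg[3]=1+0=1, deg[4]=1+2=3, deg[5]=1+3=4, deg[6]=1+1=2, deg[7]=1+3=4, deg[8]=1+0=1, deg[9]=1+1=2, deg[10]=1+0=1, deg[11]=1+0=1, deg[12]=1+0=1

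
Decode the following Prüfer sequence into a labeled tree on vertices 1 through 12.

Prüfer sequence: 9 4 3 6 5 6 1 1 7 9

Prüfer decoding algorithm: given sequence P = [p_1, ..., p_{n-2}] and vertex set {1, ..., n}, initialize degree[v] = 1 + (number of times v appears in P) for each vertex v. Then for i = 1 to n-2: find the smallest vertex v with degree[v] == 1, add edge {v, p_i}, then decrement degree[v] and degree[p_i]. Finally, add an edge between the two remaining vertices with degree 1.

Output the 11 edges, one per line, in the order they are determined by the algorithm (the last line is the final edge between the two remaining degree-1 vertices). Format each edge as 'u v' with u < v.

Initial degrees: {1:3, 2:1, 3:2, 4:2, 5:2, 6:3, 7:2, 8:1, 9:3, 10:1, 11:1, 12:1}
Step 1: smallest deg-1 vertex = 2, p_1 = 9. Add edge {2,9}. Now deg[2]=0, deg[9]=2.
Step 2: smallest deg-1 vertex = 8, p_2 = 4. Add edge {4,8}. Now deg[8]=0, deg[4]=1.
Step 3: smallest deg-1 vertex = 4, p_3 = 3. Add edge {3,4}. Now deg[4]=0, deg[3]=1.
Step 4: smallest deg-1 vertex = 3, p_4 = 6. Add edge {3,6}. Now deg[3]=0, deg[6]=2.
Step 5: smallest deg-1 vertex = 10, p_5 = 5. Add edge {5,10}. Now deg[10]=0, deg[5]=1.
Step 6: smallest deg-1 vertex = 5, p_6 = 6. Add edge {5,6}. Now deg[5]=0, deg[6]=1.
Step 7: smallest deg-1 vertex = 6, p_7 = 1. Add edge {1,6}. Now deg[6]=0, deg[1]=2.
Step 8: smallest deg-1 vertex = 11, p_8 = 1. Add edge {1,11}. Now deg[11]=0, deg[1]=1.
Step 9: smallest deg-1 vertex = 1, p_9 = 7. Add edge {1,7}. Now deg[1]=0, deg[7]=1.
Step 10: smallest deg-1 vertex = 7, p_10 = 9. Add edge {7,9}. Now deg[7]=0, deg[9]=1.
Final: two remaining deg-1 vertices are 9, 12. Add edge {9,12}.

Answer: 2 9
4 8
3 4
3 6
5 10
5 6
1 6
1 11
1 7
7 9
9 12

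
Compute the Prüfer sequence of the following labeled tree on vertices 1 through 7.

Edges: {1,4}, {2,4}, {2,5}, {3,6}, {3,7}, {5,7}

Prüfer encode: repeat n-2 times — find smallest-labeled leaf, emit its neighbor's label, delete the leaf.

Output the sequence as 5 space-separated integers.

Step 1: leaves = {1,6}. Remove smallest leaf 1, emit neighbor 4.
Step 2: leaves = {4,6}. Remove smallest leaf 4, emit neighbor 2.
Step 3: leaves = {2,6}. Remove smallest leaf 2, emit neighbor 5.
Step 4: leaves = {5,6}. Remove smallest leaf 5, emit neighbor 7.
Step 5: leaves = {6,7}. Remove smallest leaf 6, emit neighbor 3.
Done: 2 vertices remain (3, 7). Sequence = [4 2 5 7 3]

Answer: 4 2 5 7 3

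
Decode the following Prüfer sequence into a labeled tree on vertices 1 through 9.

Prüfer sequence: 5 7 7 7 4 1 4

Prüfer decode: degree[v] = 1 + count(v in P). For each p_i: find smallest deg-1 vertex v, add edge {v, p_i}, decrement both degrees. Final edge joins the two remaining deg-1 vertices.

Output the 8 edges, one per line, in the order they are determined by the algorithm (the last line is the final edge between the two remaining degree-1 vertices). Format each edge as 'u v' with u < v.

Initial degrees: {1:2, 2:1, 3:1, 4:3, 5:2, 6:1, 7:4, 8:1, 9:1}
Step 1: smallest deg-1 vertex = 2, p_1 = 5. Add edge {2,5}. Now deg[2]=0, deg[5]=1.
Step 2: smallest deg-1 vertex = 3, p_2 = 7. Add edge {3,7}. Now deg[3]=0, deg[7]=3.
Step 3: smallest deg-1 vertex = 5, p_3 = 7. Add edge {5,7}. Now deg[5]=0, deg[7]=2.
Step 4: smallest deg-1 vertex = 6, p_4 = 7. Add edge {6,7}. Now deg[6]=0, deg[7]=1.
Step 5: smallest deg-1 vertex = 7, p_5 = 4. Add edge {4,7}. Now deg[7]=0, deg[4]=2.
Step 6: smallest deg-1 vertex = 8, p_6 = 1. Add edge {1,8}. Now deg[8]=0, deg[1]=1.
Step 7: smallest deg-1 vertex = 1, p_7 = 4. Add edge {1,4}. Now deg[1]=0, deg[4]=1.
Final: two remaining deg-1 vertices are 4, 9. Add edge {4,9}.

Answer: 2 5
3 7
5 7
6 7
4 7
1 8
1 4
4 9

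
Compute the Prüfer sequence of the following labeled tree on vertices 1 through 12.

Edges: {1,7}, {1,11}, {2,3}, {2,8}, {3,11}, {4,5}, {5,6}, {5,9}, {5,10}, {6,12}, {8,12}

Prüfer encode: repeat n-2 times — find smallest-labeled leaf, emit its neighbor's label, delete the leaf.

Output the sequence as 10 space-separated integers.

Step 1: leaves = {4,7,9,10}. Remove smallest leaf 4, emit neighbor 5.
Step 2: leaves = {7,9,10}. Remove smallest leaf 7, emit neighbor 1.
Step 3: leaves = {1,9,10}. Remove smallest leaf 1, emit neighbor 11.
Step 4: leaves = {9,10,11}. Remove smallest leaf 9, emit neighbor 5.
Step 5: leaves = {10,11}. Remove smallest leaf 10, emit neighbor 5.
Step 6: leaves = {5,11}. Remove smallest leaf 5, emit neighbor 6.
Step 7: leaves = {6,11}. Remove smallest leaf 6, emit neighbor 12.
Step 8: leaves = {11,12}. Remove smallest leaf 11, emit neighbor 3.
Step 9: leaves = {3,12}. Remove smallest leaf 3, emit neighbor 2.
Step 10: leaves = {2,12}. Remove smallest leaf 2, emit neighbor 8.
Done: 2 vertices remain (8, 12). Sequence = [5 1 11 5 5 6 12 3 2 8]

Answer: 5 1 11 5 5 6 12 3 2 8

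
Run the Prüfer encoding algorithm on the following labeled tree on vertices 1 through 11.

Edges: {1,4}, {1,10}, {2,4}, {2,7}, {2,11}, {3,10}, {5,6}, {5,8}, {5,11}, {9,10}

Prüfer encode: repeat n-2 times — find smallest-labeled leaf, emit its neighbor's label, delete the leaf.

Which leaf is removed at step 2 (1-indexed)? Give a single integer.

Answer: 6

Derivation:
Step 1: current leaves = {3,6,7,8,9}. Remove leaf 3 (neighbor: 10).
Step 2: current leaves = {6,7,8,9}. Remove leaf 6 (neighbor: 5).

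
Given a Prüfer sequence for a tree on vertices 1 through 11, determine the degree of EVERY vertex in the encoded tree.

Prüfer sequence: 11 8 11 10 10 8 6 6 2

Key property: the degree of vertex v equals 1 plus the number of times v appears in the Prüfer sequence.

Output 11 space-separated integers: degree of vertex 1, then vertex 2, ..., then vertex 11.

Answer: 1 2 1 1 1 3 1 3 1 3 3

Derivation:
p_1 = 11: count[11] becomes 1
p_2 = 8: count[8] becomes 1
p_3 = 11: count[11] becomes 2
p_4 = 10: count[10] becomes 1
p_5 = 10: count[10] becomes 2
p_6 = 8: count[8] becomes 2
p_7 = 6: count[6] becomes 1
p_8 = 6: count[6] becomes 2
p_9 = 2: count[2] becomes 1
Degrees (1 + count): deg[1]=1+0=1, deg[2]=1+1=2, deg[3]=1+0=1, deg[4]=1+0=1, deg[5]=1+0=1, deg[6]=1+2=3, deg[7]=1+0=1, deg[8]=1+2=3, deg[9]=1+0=1, deg[10]=1+2=3, deg[11]=1+2=3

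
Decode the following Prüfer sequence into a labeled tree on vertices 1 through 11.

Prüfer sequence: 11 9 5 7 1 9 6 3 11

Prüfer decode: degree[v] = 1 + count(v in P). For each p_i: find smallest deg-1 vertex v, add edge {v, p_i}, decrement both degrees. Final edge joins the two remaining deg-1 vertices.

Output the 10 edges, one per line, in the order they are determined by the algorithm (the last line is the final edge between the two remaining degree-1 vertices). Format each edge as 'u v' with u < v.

Answer: 2 11
4 9
5 8
5 7
1 7
1 9
6 9
3 6
3 11
10 11

Derivation:
Initial degrees: {1:2, 2:1, 3:2, 4:1, 5:2, 6:2, 7:2, 8:1, 9:3, 10:1, 11:3}
Step 1: smallest deg-1 vertex = 2, p_1 = 11. Add edge {2,11}. Now deg[2]=0, deg[11]=2.
Step 2: smallest deg-1 vertex = 4, p_2 = 9. Add edge {4,9}. Now deg[4]=0, deg[9]=2.
Step 3: smallest deg-1 vertex = 8, p_3 = 5. Add edge {5,8}. Now deg[8]=0, deg[5]=1.
Step 4: smallest deg-1 vertex = 5, p_4 = 7. Add edge {5,7}. Now deg[5]=0, deg[7]=1.
Step 5: smallest deg-1 vertex = 7, p_5 = 1. Add edge {1,7}. Now deg[7]=0, deg[1]=1.
Step 6: smallest deg-1 vertex = 1, p_6 = 9. Add edge {1,9}. Now deg[1]=0, deg[9]=1.
Step 7: smallest deg-1 vertex = 9, p_7 = 6. Add edge {6,9}. Now deg[9]=0, deg[6]=1.
Step 8: smallest deg-1 vertex = 6, p_8 = 3. Add edge {3,6}. Now deg[6]=0, deg[3]=1.
Step 9: smallest deg-1 vertex = 3, p_9 = 11. Add edge {3,11}. Now deg[3]=0, deg[11]=1.
Final: two remaining deg-1 vertices are 10, 11. Add edge {10,11}.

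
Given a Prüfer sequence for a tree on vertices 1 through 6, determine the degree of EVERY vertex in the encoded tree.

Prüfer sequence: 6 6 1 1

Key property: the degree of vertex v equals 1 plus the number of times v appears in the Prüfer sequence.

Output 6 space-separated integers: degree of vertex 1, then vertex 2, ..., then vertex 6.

Answer: 3 1 1 1 1 3

Derivation:
p_1 = 6: count[6] becomes 1
p_2 = 6: count[6] becomes 2
p_3 = 1: count[1] becomes 1
p_4 = 1: count[1] becomes 2
Degrees (1 + count): deg[1]=1+2=3, deg[2]=1+0=1, deg[3]=1+0=1, deg[4]=1+0=1, deg[5]=1+0=1, deg[6]=1+2=3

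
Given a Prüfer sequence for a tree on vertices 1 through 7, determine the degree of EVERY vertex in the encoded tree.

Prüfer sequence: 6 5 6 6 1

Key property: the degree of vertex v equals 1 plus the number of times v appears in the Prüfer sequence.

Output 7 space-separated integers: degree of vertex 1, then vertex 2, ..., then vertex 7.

p_1 = 6: count[6] becomes 1
p_2 = 5: count[5] becomes 1
p_3 = 6: count[6] becomes 2
p_4 = 6: count[6] becomes 3
p_5 = 1: count[1] becomes 1
Degrees (1 + count): deg[1]=1+1=2, deg[2]=1+0=1, deg[3]=1+0=1, deg[4]=1+0=1, deg[5]=1+1=2, deg[6]=1+3=4, deg[7]=1+0=1

Answer: 2 1 1 1 2 4 1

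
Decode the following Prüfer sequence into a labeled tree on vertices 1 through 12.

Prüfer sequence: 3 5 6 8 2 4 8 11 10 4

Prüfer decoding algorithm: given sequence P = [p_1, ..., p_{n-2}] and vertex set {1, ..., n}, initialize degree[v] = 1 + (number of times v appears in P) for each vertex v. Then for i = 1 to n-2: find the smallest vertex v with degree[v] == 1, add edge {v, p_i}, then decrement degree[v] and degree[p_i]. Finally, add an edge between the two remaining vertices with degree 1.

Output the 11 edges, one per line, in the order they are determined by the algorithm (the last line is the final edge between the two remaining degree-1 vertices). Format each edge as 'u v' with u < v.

Initial degrees: {1:1, 2:2, 3:2, 4:3, 5:2, 6:2, 7:1, 8:3, 9:1, 10:2, 11:2, 12:1}
Step 1: smallest deg-1 vertex = 1, p_1 = 3. Add edge {1,3}. Now deg[1]=0, deg[3]=1.
Step 2: smallest deg-1 vertex = 3, p_2 = 5. Add edge {3,5}. Now deg[3]=0, deg[5]=1.
Step 3: smallest deg-1 vertex = 5, p_3 = 6. Add edge {5,6}. Now deg[5]=0, deg[6]=1.
Step 4: smallest deg-1 vertex = 6, p_4 = 8. Add edge {6,8}. Now deg[6]=0, deg[8]=2.
Step 5: smallest deg-1 vertex = 7, p_5 = 2. Add edge {2,7}. Now deg[7]=0, deg[2]=1.
Step 6: smallest deg-1 vertex = 2, p_6 = 4. Add edge {2,4}. Now deg[2]=0, deg[4]=2.
Step 7: smallest deg-1 vertex = 9, p_7 = 8. Add edge {8,9}. Now deg[9]=0, deg[8]=1.
Step 8: smallest deg-1 vertex = 8, p_8 = 11. Add edge {8,11}. Now deg[8]=0, deg[11]=1.
Step 9: smallest deg-1 vertex = 11, p_9 = 10. Add edge {10,11}. Now deg[11]=0, deg[10]=1.
Step 10: smallest deg-1 vertex = 10, p_10 = 4. Add edge {4,10}. Now deg[10]=0, deg[4]=1.
Final: two remaining deg-1 vertices are 4, 12. Add edge {4,12}.

Answer: 1 3
3 5
5 6
6 8
2 7
2 4
8 9
8 11
10 11
4 10
4 12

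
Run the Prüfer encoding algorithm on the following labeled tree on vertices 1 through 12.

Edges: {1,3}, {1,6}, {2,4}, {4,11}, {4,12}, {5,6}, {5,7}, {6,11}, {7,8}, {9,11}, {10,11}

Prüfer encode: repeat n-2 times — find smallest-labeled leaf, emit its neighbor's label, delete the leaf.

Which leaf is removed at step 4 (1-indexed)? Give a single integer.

Step 1: current leaves = {2,3,8,9,10,12}. Remove leaf 2 (neighbor: 4).
Step 2: current leaves = {3,8,9,10,12}. Remove leaf 3 (neighbor: 1).
Step 3: current leaves = {1,8,9,10,12}. Remove leaf 1 (neighbor: 6).
Step 4: current leaves = {8,9,10,12}. Remove leaf 8 (neighbor: 7).

Answer: 8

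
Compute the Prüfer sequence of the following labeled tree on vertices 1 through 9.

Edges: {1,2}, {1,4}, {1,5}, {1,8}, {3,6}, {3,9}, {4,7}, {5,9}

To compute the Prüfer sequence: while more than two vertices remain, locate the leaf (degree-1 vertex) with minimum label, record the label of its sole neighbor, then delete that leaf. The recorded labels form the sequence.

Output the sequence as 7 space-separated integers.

Step 1: leaves = {2,6,7,8}. Remove smallest leaf 2, emit neighbor 1.
Step 2: leaves = {6,7,8}. Remove smallest leaf 6, emit neighbor 3.
Step 3: leaves = {3,7,8}. Remove smallest leaf 3, emit neighbor 9.
Step 4: leaves = {7,8,9}. Remove smallest leaf 7, emit neighbor 4.
Step 5: leaves = {4,8,9}. Remove smallest leaf 4, emit neighbor 1.
Step 6: leaves = {8,9}. Remove smallest leaf 8, emit neighbor 1.
Step 7: leaves = {1,9}. Remove smallest leaf 1, emit neighbor 5.
Done: 2 vertices remain (5, 9). Sequence = [1 3 9 4 1 1 5]

Answer: 1 3 9 4 1 1 5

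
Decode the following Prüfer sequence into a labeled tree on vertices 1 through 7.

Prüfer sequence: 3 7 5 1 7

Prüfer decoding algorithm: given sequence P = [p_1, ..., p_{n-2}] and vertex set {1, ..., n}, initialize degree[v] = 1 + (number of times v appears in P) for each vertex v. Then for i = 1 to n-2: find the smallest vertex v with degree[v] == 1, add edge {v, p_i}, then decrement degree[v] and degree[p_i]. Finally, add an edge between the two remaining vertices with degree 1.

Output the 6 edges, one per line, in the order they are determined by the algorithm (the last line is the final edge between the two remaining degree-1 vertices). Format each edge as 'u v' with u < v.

Initial degrees: {1:2, 2:1, 3:2, 4:1, 5:2, 6:1, 7:3}
Step 1: smallest deg-1 vertex = 2, p_1 = 3. Add edge {2,3}. Now deg[2]=0, deg[3]=1.
Step 2: smallest deg-1 vertex = 3, p_2 = 7. Add edge {3,7}. Now deg[3]=0, deg[7]=2.
Step 3: smallest deg-1 vertex = 4, p_3 = 5. Add edge {4,5}. Now deg[4]=0, deg[5]=1.
Step 4: smallest deg-1 vertex = 5, p_4 = 1. Add edge {1,5}. Now deg[5]=0, deg[1]=1.
Step 5: smallest deg-1 vertex = 1, p_5 = 7. Add edge {1,7}. Now deg[1]=0, deg[7]=1.
Final: two remaining deg-1 vertices are 6, 7. Add edge {6,7}.

Answer: 2 3
3 7
4 5
1 5
1 7
6 7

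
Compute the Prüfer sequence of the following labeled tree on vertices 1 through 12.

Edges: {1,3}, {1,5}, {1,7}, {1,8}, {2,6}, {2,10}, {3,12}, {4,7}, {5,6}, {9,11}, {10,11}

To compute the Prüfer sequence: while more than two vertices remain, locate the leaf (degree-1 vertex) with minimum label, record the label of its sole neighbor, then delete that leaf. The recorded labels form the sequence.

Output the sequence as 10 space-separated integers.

Step 1: leaves = {4,8,9,12}. Remove smallest leaf 4, emit neighbor 7.
Step 2: leaves = {7,8,9,12}. Remove smallest leaf 7, emit neighbor 1.
Step 3: leaves = {8,9,12}. Remove smallest leaf 8, emit neighbor 1.
Step 4: leaves = {9,12}. Remove smallest leaf 9, emit neighbor 11.
Step 5: leaves = {11,12}. Remove smallest leaf 11, emit neighbor 10.
Step 6: leaves = {10,12}. Remove smallest leaf 10, emit neighbor 2.
Step 7: leaves = {2,12}. Remove smallest leaf 2, emit neighbor 6.
Step 8: leaves = {6,12}. Remove smallest leaf 6, emit neighbor 5.
Step 9: leaves = {5,12}. Remove smallest leaf 5, emit neighbor 1.
Step 10: leaves = {1,12}. Remove smallest leaf 1, emit neighbor 3.
Done: 2 vertices remain (3, 12). Sequence = [7 1 1 11 10 2 6 5 1 3]

Answer: 7 1 1 11 10 2 6 5 1 3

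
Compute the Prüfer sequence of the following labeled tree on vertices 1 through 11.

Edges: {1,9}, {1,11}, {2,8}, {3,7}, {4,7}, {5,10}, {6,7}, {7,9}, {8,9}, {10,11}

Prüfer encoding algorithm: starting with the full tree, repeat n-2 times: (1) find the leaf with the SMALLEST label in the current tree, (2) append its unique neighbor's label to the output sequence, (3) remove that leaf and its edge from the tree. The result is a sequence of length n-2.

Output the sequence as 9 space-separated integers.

Answer: 8 7 7 10 7 9 9 1 11

Derivation:
Step 1: leaves = {2,3,4,5,6}. Remove smallest leaf 2, emit neighbor 8.
Step 2: leaves = {3,4,5,6,8}. Remove smallest leaf 3, emit neighbor 7.
Step 3: leaves = {4,5,6,8}. Remove smallest leaf 4, emit neighbor 7.
Step 4: leaves = {5,6,8}. Remove smallest leaf 5, emit neighbor 10.
Step 5: leaves = {6,8,10}. Remove smallest leaf 6, emit neighbor 7.
Step 6: leaves = {7,8,10}. Remove smallest leaf 7, emit neighbor 9.
Step 7: leaves = {8,10}. Remove smallest leaf 8, emit neighbor 9.
Step 8: leaves = {9,10}. Remove smallest leaf 9, emit neighbor 1.
Step 9: leaves = {1,10}. Remove smallest leaf 1, emit neighbor 11.
Done: 2 vertices remain (10, 11). Sequence = [8 7 7 10 7 9 9 1 11]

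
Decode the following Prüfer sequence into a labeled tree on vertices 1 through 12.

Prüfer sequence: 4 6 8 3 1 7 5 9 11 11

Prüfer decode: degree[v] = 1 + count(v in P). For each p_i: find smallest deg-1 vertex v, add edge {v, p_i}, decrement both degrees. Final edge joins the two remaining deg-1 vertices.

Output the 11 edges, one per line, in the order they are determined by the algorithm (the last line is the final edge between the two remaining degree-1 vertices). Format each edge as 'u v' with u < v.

Answer: 2 4
4 6
6 8
3 8
1 3
1 7
5 7
5 9
9 11
10 11
11 12

Derivation:
Initial degrees: {1:2, 2:1, 3:2, 4:2, 5:2, 6:2, 7:2, 8:2, 9:2, 10:1, 11:3, 12:1}
Step 1: smallest deg-1 vertex = 2, p_1 = 4. Add edge {2,4}. Now deg[2]=0, deg[4]=1.
Step 2: smallest deg-1 vertex = 4, p_2 = 6. Add edge {4,6}. Now deg[4]=0, deg[6]=1.
Step 3: smallest deg-1 vertex = 6, p_3 = 8. Add edge {6,8}. Now deg[6]=0, deg[8]=1.
Step 4: smallest deg-1 vertex = 8, p_4 = 3. Add edge {3,8}. Now deg[8]=0, deg[3]=1.
Step 5: smallest deg-1 vertex = 3, p_5 = 1. Add edge {1,3}. Now deg[3]=0, deg[1]=1.
Step 6: smallest deg-1 vertex = 1, p_6 = 7. Add edge {1,7}. Now deg[1]=0, deg[7]=1.
Step 7: smallest deg-1 vertex = 7, p_7 = 5. Add edge {5,7}. Now deg[7]=0, deg[5]=1.
Step 8: smallest deg-1 vertex = 5, p_8 = 9. Add edge {5,9}. Now deg[5]=0, deg[9]=1.
Step 9: smallest deg-1 vertex = 9, p_9 = 11. Add edge {9,11}. Now deg[9]=0, deg[11]=2.
Step 10: smallest deg-1 vertex = 10, p_10 = 11. Add edge {10,11}. Now deg[10]=0, deg[11]=1.
Final: two remaining deg-1 vertices are 11, 12. Add edge {11,12}.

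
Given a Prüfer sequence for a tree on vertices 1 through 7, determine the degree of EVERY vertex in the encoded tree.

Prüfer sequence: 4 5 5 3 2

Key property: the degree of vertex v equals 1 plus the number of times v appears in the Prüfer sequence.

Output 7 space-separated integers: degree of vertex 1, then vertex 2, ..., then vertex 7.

p_1 = 4: count[4] becomes 1
p_2 = 5: count[5] becomes 1
p_3 = 5: count[5] becomes 2
p_4 = 3: count[3] becomes 1
p_5 = 2: count[2] becomes 1
Degrees (1 + count): deg[1]=1+0=1, deg[2]=1+1=2, deg[3]=1+1=2, deg[4]=1+1=2, deg[5]=1+2=3, deg[6]=1+0=1, deg[7]=1+0=1

Answer: 1 2 2 2 3 1 1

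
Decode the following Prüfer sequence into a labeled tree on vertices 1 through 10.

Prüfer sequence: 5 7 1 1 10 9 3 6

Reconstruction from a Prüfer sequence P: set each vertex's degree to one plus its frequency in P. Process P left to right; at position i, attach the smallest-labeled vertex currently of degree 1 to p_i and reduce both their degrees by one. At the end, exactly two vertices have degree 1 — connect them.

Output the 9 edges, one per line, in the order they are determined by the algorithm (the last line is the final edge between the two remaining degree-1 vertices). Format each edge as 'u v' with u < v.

Answer: 2 5
4 7
1 5
1 7
1 10
8 9
3 9
3 6
6 10

Derivation:
Initial degrees: {1:3, 2:1, 3:2, 4:1, 5:2, 6:2, 7:2, 8:1, 9:2, 10:2}
Step 1: smallest deg-1 vertex = 2, p_1 = 5. Add edge {2,5}. Now deg[2]=0, deg[5]=1.
Step 2: smallest deg-1 vertex = 4, p_2 = 7. Add edge {4,7}. Now deg[4]=0, deg[7]=1.
Step 3: smallest deg-1 vertex = 5, p_3 = 1. Add edge {1,5}. Now deg[5]=0, deg[1]=2.
Step 4: smallest deg-1 vertex = 7, p_4 = 1. Add edge {1,7}. Now deg[7]=0, deg[1]=1.
Step 5: smallest deg-1 vertex = 1, p_5 = 10. Add edge {1,10}. Now deg[1]=0, deg[10]=1.
Step 6: smallest deg-1 vertex = 8, p_6 = 9. Add edge {8,9}. Now deg[8]=0, deg[9]=1.
Step 7: smallest deg-1 vertex = 9, p_7 = 3. Add edge {3,9}. Now deg[9]=0, deg[3]=1.
Step 8: smallest deg-1 vertex = 3, p_8 = 6. Add edge {3,6}. Now deg[3]=0, deg[6]=1.
Final: two remaining deg-1 vertices are 6, 10. Add edge {6,10}.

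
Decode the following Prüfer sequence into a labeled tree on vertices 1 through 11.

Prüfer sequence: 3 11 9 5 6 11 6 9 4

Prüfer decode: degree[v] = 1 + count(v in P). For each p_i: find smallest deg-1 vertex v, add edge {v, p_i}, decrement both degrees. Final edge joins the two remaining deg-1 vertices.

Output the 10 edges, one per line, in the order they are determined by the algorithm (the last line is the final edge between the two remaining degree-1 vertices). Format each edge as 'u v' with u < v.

Initial degrees: {1:1, 2:1, 3:2, 4:2, 5:2, 6:3, 7:1, 8:1, 9:3, 10:1, 11:3}
Step 1: smallest deg-1 vertex = 1, p_1 = 3. Add edge {1,3}. Now deg[1]=0, deg[3]=1.
Step 2: smallest deg-1 vertex = 2, p_2 = 11. Add edge {2,11}. Now deg[2]=0, deg[11]=2.
Step 3: smallest deg-1 vertex = 3, p_3 = 9. Add edge {3,9}. Now deg[3]=0, deg[9]=2.
Step 4: smallest deg-1 vertex = 7, p_4 = 5. Add edge {5,7}. Now deg[7]=0, deg[5]=1.
Step 5: smallest deg-1 vertex = 5, p_5 = 6. Add edge {5,6}. Now deg[5]=0, deg[6]=2.
Step 6: smallest deg-1 vertex = 8, p_6 = 11. Add edge {8,11}. Now deg[8]=0, deg[11]=1.
Step 7: smallest deg-1 vertex = 10, p_7 = 6. Add edge {6,10}. Now deg[10]=0, deg[6]=1.
Step 8: smallest deg-1 vertex = 6, p_8 = 9. Add edge {6,9}. Now deg[6]=0, deg[9]=1.
Step 9: smallest deg-1 vertex = 9, p_9 = 4. Add edge {4,9}. Now deg[9]=0, deg[4]=1.
Final: two remaining deg-1 vertices are 4, 11. Add edge {4,11}.

Answer: 1 3
2 11
3 9
5 7
5 6
8 11
6 10
6 9
4 9
4 11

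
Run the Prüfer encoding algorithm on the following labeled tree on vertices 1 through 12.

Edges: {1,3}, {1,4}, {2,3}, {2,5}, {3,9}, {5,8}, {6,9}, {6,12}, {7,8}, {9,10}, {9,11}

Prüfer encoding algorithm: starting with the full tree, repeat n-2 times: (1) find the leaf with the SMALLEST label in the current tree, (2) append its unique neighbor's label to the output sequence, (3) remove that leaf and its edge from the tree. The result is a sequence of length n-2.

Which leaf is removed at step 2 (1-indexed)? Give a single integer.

Step 1: current leaves = {4,7,10,11,12}. Remove leaf 4 (neighbor: 1).
Step 2: current leaves = {1,7,10,11,12}. Remove leaf 1 (neighbor: 3).

Answer: 1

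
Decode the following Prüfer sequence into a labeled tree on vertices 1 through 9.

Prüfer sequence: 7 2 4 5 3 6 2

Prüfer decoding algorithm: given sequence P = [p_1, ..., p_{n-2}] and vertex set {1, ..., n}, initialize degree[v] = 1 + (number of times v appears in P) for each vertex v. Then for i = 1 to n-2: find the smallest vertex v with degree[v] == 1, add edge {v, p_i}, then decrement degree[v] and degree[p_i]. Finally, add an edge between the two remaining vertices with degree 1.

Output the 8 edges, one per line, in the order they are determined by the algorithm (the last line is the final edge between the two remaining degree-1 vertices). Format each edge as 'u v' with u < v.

Initial degrees: {1:1, 2:3, 3:2, 4:2, 5:2, 6:2, 7:2, 8:1, 9:1}
Step 1: smallest deg-1 vertex = 1, p_1 = 7. Add edge {1,7}. Now deg[1]=0, deg[7]=1.
Step 2: smallest deg-1 vertex = 7, p_2 = 2. Add edge {2,7}. Now deg[7]=0, deg[2]=2.
Step 3: smallest deg-1 vertex = 8, p_3 = 4. Add edge {4,8}. Now deg[8]=0, deg[4]=1.
Step 4: smallest deg-1 vertex = 4, p_4 = 5. Add edge {4,5}. Now deg[4]=0, deg[5]=1.
Step 5: smallest deg-1 vertex = 5, p_5 = 3. Add edge {3,5}. Now deg[5]=0, deg[3]=1.
Step 6: smallest deg-1 vertex = 3, p_6 = 6. Add edge {3,6}. Now deg[3]=0, deg[6]=1.
Step 7: smallest deg-1 vertex = 6, p_7 = 2. Add edge {2,6}. Now deg[6]=0, deg[2]=1.
Final: two remaining deg-1 vertices are 2, 9. Add edge {2,9}.

Answer: 1 7
2 7
4 8
4 5
3 5
3 6
2 6
2 9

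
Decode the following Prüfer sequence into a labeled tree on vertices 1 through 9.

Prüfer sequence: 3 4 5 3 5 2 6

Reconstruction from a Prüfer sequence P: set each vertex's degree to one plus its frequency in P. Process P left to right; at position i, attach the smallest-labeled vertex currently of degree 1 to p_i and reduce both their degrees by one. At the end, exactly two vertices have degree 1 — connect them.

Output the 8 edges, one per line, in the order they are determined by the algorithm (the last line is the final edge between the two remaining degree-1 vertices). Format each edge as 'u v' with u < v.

Answer: 1 3
4 7
4 5
3 8
3 5
2 5
2 6
6 9

Derivation:
Initial degrees: {1:1, 2:2, 3:3, 4:2, 5:3, 6:2, 7:1, 8:1, 9:1}
Step 1: smallest deg-1 vertex = 1, p_1 = 3. Add edge {1,3}. Now deg[1]=0, deg[3]=2.
Step 2: smallest deg-1 vertex = 7, p_2 = 4. Add edge {4,7}. Now deg[7]=0, deg[4]=1.
Step 3: smallest deg-1 vertex = 4, p_3 = 5. Add edge {4,5}. Now deg[4]=0, deg[5]=2.
Step 4: smallest deg-1 vertex = 8, p_4 = 3. Add edge {3,8}. Now deg[8]=0, deg[3]=1.
Step 5: smallest deg-1 vertex = 3, p_5 = 5. Add edge {3,5}. Now deg[3]=0, deg[5]=1.
Step 6: smallest deg-1 vertex = 5, p_6 = 2. Add edge {2,5}. Now deg[5]=0, deg[2]=1.
Step 7: smallest deg-1 vertex = 2, p_7 = 6. Add edge {2,6}. Now deg[2]=0, deg[6]=1.
Final: two remaining deg-1 vertices are 6, 9. Add edge {6,9}.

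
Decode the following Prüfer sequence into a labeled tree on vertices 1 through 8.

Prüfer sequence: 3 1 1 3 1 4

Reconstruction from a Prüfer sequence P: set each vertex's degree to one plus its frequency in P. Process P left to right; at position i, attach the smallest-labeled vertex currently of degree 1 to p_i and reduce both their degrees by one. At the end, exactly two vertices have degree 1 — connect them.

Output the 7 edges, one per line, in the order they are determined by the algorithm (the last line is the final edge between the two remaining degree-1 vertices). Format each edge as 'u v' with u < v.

Answer: 2 3
1 5
1 6
3 7
1 3
1 4
4 8

Derivation:
Initial degrees: {1:4, 2:1, 3:3, 4:2, 5:1, 6:1, 7:1, 8:1}
Step 1: smallest deg-1 vertex = 2, p_1 = 3. Add edge {2,3}. Now deg[2]=0, deg[3]=2.
Step 2: smallest deg-1 vertex = 5, p_2 = 1. Add edge {1,5}. Now deg[5]=0, deg[1]=3.
Step 3: smallest deg-1 vertex = 6, p_3 = 1. Add edge {1,6}. Now deg[6]=0, deg[1]=2.
Step 4: smallest deg-1 vertex = 7, p_4 = 3. Add edge {3,7}. Now deg[7]=0, deg[3]=1.
Step 5: smallest deg-1 vertex = 3, p_5 = 1. Add edge {1,3}. Now deg[3]=0, deg[1]=1.
Step 6: smallest deg-1 vertex = 1, p_6 = 4. Add edge {1,4}. Now deg[1]=0, deg[4]=1.
Final: two remaining deg-1 vertices are 4, 8. Add edge {4,8}.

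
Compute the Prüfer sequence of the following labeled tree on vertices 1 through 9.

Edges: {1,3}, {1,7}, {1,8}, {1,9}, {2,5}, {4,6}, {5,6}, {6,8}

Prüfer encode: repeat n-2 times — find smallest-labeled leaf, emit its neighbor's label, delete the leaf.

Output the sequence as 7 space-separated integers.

Step 1: leaves = {2,3,4,7,9}. Remove smallest leaf 2, emit neighbor 5.
Step 2: leaves = {3,4,5,7,9}. Remove smallest leaf 3, emit neighbor 1.
Step 3: leaves = {4,5,7,9}. Remove smallest leaf 4, emit neighbor 6.
Step 4: leaves = {5,7,9}. Remove smallest leaf 5, emit neighbor 6.
Step 5: leaves = {6,7,9}. Remove smallest leaf 6, emit neighbor 8.
Step 6: leaves = {7,8,9}. Remove smallest leaf 7, emit neighbor 1.
Step 7: leaves = {8,9}. Remove smallest leaf 8, emit neighbor 1.
Done: 2 vertices remain (1, 9). Sequence = [5 1 6 6 8 1 1]

Answer: 5 1 6 6 8 1 1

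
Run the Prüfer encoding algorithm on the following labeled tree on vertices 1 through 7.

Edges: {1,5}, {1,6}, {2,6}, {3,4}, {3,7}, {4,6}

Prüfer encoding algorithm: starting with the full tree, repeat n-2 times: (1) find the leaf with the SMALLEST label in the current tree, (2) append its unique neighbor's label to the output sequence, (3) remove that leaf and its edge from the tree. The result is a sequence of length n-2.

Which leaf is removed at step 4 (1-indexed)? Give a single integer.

Answer: 6

Derivation:
Step 1: current leaves = {2,5,7}. Remove leaf 2 (neighbor: 6).
Step 2: current leaves = {5,7}. Remove leaf 5 (neighbor: 1).
Step 3: current leaves = {1,7}. Remove leaf 1 (neighbor: 6).
Step 4: current leaves = {6,7}. Remove leaf 6 (neighbor: 4).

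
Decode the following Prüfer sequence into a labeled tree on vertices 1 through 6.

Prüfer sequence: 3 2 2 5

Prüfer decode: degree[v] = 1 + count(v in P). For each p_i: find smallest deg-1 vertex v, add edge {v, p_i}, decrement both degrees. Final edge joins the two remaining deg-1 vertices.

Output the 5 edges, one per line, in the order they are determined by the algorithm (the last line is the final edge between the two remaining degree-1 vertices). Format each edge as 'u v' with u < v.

Answer: 1 3
2 3
2 4
2 5
5 6

Derivation:
Initial degrees: {1:1, 2:3, 3:2, 4:1, 5:2, 6:1}
Step 1: smallest deg-1 vertex = 1, p_1 = 3. Add edge {1,3}. Now deg[1]=0, deg[3]=1.
Step 2: smallest deg-1 vertex = 3, p_2 = 2. Add edge {2,3}. Now deg[3]=0, deg[2]=2.
Step 3: smallest deg-1 vertex = 4, p_3 = 2. Add edge {2,4}. Now deg[4]=0, deg[2]=1.
Step 4: smallest deg-1 vertex = 2, p_4 = 5. Add edge {2,5}. Now deg[2]=0, deg[5]=1.
Final: two remaining deg-1 vertices are 5, 6. Add edge {5,6}.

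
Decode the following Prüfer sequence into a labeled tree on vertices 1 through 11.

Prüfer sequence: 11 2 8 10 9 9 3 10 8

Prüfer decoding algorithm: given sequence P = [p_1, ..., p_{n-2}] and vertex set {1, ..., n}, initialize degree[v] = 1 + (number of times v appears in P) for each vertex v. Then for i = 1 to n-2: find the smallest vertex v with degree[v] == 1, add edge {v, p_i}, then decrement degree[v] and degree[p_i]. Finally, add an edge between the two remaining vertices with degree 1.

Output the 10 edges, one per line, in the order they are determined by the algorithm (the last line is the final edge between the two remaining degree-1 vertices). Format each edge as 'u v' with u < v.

Initial degrees: {1:1, 2:2, 3:2, 4:1, 5:1, 6:1, 7:1, 8:3, 9:3, 10:3, 11:2}
Step 1: smallest deg-1 vertex = 1, p_1 = 11. Add edge {1,11}. Now deg[1]=0, deg[11]=1.
Step 2: smallest deg-1 vertex = 4, p_2 = 2. Add edge {2,4}. Now deg[4]=0, deg[2]=1.
Step 3: smallest deg-1 vertex = 2, p_3 = 8. Add edge {2,8}. Now deg[2]=0, deg[8]=2.
Step 4: smallest deg-1 vertex = 5, p_4 = 10. Add edge {5,10}. Now deg[5]=0, deg[10]=2.
Step 5: smallest deg-1 vertex = 6, p_5 = 9. Add edge {6,9}. Now deg[6]=0, deg[9]=2.
Step 6: smallest deg-1 vertex = 7, p_6 = 9. Add edge {7,9}. Now deg[7]=0, deg[9]=1.
Step 7: smallest deg-1 vertex = 9, p_7 = 3. Add edge {3,9}. Now deg[9]=0, deg[3]=1.
Step 8: smallest deg-1 vertex = 3, p_8 = 10. Add edge {3,10}. Now deg[3]=0, deg[10]=1.
Step 9: smallest deg-1 vertex = 10, p_9 = 8. Add edge {8,10}. Now deg[10]=0, deg[8]=1.
Final: two remaining deg-1 vertices are 8, 11. Add edge {8,11}.

Answer: 1 11
2 4
2 8
5 10
6 9
7 9
3 9
3 10
8 10
8 11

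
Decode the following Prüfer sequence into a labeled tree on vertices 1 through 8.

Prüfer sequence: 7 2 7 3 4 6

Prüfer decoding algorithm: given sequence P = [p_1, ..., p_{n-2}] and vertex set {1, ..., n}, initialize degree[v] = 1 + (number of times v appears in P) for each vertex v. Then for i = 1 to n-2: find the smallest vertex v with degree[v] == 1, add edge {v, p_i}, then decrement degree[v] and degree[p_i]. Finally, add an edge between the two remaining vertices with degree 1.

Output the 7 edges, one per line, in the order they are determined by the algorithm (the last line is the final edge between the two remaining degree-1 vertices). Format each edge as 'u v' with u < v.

Answer: 1 7
2 5
2 7
3 7
3 4
4 6
6 8

Derivation:
Initial degrees: {1:1, 2:2, 3:2, 4:2, 5:1, 6:2, 7:3, 8:1}
Step 1: smallest deg-1 vertex = 1, p_1 = 7. Add edge {1,7}. Now deg[1]=0, deg[7]=2.
Step 2: smallest deg-1 vertex = 5, p_2 = 2. Add edge {2,5}. Now deg[5]=0, deg[2]=1.
Step 3: smallest deg-1 vertex = 2, p_3 = 7. Add edge {2,7}. Now deg[2]=0, deg[7]=1.
Step 4: smallest deg-1 vertex = 7, p_4 = 3. Add edge {3,7}. Now deg[7]=0, deg[3]=1.
Step 5: smallest deg-1 vertex = 3, p_5 = 4. Add edge {3,4}. Now deg[3]=0, deg[4]=1.
Step 6: smallest deg-1 vertex = 4, p_6 = 6. Add edge {4,6}. Now deg[4]=0, deg[6]=1.
Final: two remaining deg-1 vertices are 6, 8. Add edge {6,8}.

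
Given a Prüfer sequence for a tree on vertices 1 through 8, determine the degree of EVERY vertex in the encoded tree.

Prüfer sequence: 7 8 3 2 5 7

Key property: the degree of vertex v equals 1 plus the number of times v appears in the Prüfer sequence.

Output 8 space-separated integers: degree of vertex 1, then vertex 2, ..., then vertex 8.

Answer: 1 2 2 1 2 1 3 2

Derivation:
p_1 = 7: count[7] becomes 1
p_2 = 8: count[8] becomes 1
p_3 = 3: count[3] becomes 1
p_4 = 2: count[2] becomes 1
p_5 = 5: count[5] becomes 1
p_6 = 7: count[7] becomes 2
Degrees (1 + count): deg[1]=1+0=1, deg[2]=1+1=2, deg[3]=1+1=2, deg[4]=1+0=1, deg[5]=1+1=2, deg[6]=1+0=1, deg[7]=1+2=3, deg[8]=1+1=2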